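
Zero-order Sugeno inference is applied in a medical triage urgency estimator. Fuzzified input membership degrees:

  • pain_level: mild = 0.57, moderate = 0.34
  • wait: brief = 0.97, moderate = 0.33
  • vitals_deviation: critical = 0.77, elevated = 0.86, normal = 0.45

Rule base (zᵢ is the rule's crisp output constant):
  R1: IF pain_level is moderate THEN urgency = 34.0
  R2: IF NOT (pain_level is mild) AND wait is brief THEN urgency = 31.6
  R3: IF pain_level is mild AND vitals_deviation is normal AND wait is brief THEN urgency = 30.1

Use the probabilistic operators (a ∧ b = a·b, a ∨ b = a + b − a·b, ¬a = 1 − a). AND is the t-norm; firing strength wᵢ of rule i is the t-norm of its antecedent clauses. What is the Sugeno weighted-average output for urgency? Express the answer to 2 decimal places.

R1 (z=34.0): moderate=0.34 → w = 0.3400
R2 (z=31.6): ¬mild=1−0.57=0.43, brief=0.97; AND[a·b] → w = 0.4171
R3 (z=30.1): mild=0.57, normal=0.45, brief=0.97; AND[a·b] → w = 0.2488
Weighted average = (0.3400·34.0 + 0.4171·31.6 + 0.2488·30.1) / (0.3400 + 0.4171 + 0.2488)
  = 32.2294 / 1.0059 = 32.04

32.04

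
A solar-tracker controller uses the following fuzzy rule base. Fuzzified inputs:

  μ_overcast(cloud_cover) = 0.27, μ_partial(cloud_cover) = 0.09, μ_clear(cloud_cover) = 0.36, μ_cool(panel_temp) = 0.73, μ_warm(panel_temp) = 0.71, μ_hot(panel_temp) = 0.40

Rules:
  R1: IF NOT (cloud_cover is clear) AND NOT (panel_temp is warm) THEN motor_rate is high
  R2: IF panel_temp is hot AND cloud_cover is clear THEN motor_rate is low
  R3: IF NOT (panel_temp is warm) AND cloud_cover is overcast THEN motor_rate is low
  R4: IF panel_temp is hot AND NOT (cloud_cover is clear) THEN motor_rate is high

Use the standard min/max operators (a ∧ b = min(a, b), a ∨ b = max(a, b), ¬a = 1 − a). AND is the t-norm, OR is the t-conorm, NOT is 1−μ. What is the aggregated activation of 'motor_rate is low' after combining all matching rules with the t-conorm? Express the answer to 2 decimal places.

0.36

R1: ¬clear=1−0.36=0.64, ¬warm=1−0.71=0.29; AND[min(a, b)] → w = 0.29
R2: hot=0.40, clear=0.36; AND[min(a, b)] → w = 0.36
R3: ¬warm=1−0.71=0.29, overcast=0.27; AND[min(a, b)] → w = 0.27
R4: hot=0.40, ¬clear=1−0.36=0.64; AND[min(a, b)] → w = 0.40
Rules with consequent 'low': {R2, R3} → strengths 0.36, 0.27
Aggregate via t-conorm [max(a, b)]: 0.36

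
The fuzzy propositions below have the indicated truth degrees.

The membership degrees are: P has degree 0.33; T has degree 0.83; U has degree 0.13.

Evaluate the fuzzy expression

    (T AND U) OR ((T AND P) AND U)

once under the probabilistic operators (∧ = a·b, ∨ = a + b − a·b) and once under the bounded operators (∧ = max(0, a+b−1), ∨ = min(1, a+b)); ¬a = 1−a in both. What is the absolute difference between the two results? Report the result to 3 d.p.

0.140

Under probabilistic:
  T AND U = a·b on (0.8300, 0.1300) = 0.1079
  T AND P = a·b on (0.8300, 0.3300) = 0.2739
  (T AND P) AND U = a·b on (0.2739, 0.1300) = 0.0356
  (T AND U) OR ((T AND P) AND U) = a + b − a·b on (0.1079, 0.0356) = 0.1397
  → value = 0.1397
Under bounded:
  T AND U = max(0, a+b−1) on (0.83, 0.13) = 0.00
  T AND P = max(0, a+b−1) on (0.83, 0.33) = 0.16
  (T AND P) AND U = max(0, a+b−1) on (0.16, 0.13) = 0.00
  (T AND U) OR ((T AND P) AND U) = min(1, a+b) on (0.00, 0.00) = 0.00
  → value = 0.0000
|0.1397 − 0.0000| = 0.140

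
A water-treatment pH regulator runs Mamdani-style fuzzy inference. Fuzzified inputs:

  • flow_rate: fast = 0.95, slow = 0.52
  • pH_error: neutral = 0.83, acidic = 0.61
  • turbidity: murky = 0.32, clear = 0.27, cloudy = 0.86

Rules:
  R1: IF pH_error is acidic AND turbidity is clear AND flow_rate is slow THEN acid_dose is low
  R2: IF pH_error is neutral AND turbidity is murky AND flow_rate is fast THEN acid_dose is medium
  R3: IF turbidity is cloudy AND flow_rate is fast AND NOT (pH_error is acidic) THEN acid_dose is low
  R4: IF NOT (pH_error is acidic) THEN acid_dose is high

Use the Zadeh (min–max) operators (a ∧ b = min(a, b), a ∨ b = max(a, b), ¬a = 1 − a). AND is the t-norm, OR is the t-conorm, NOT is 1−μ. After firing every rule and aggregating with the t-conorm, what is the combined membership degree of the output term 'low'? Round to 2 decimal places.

R1: acidic=0.61, clear=0.27, slow=0.52; AND[min(a, b)] → w = 0.27
R2: neutral=0.83, murky=0.32, fast=0.95; AND[min(a, b)] → w = 0.32
R3: cloudy=0.86, fast=0.95, ¬acidic=1−0.61=0.39; AND[min(a, b)] → w = 0.39
R4: ¬acidic=1−0.61=0.39 → w = 0.39
Rules with consequent 'low': {R1, R3} → strengths 0.27, 0.39
Aggregate via t-conorm [max(a, b)]: 0.39

0.39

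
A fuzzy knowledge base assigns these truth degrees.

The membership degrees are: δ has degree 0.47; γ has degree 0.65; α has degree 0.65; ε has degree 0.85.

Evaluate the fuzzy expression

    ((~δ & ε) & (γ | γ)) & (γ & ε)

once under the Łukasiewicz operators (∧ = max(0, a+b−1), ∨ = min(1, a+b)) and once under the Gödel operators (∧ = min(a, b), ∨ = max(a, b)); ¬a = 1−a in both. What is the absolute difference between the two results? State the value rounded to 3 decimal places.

Under Łukasiewicz:
  ~δ = 1 − 0.47 = 0.53
  ~δ & ε = max(0, a+b−1) on (0.53, 0.85) = 0.38
  γ | γ = min(1, a+b) on (0.65, 0.65) = 1.00
  (~δ & ε) & (γ | γ) = max(0, a+b−1) on (0.38, 1.00) = 0.38
  γ & ε = max(0, a+b−1) on (0.65, 0.85) = 0.50
  ((~δ & ε) & (γ | γ)) & (γ & ε) = max(0, a+b−1) on (0.38, 0.50) = 0.00
  → value = 0.0000
Under Gödel:
  ~δ = 1 − 0.47 = 0.53
  ~δ & ε = min(a, b) on (0.53, 0.85) = 0.53
  γ | γ = max(a, b) on (0.65, 0.65) = 0.65
  (~δ & ε) & (γ | γ) = min(a, b) on (0.53, 0.65) = 0.53
  γ & ε = min(a, b) on (0.65, 0.85) = 0.65
  ((~δ & ε) & (γ | γ)) & (γ & ε) = min(a, b) on (0.53, 0.65) = 0.53
  → value = 0.5300
|0.0000 − 0.5300| = 0.530

0.530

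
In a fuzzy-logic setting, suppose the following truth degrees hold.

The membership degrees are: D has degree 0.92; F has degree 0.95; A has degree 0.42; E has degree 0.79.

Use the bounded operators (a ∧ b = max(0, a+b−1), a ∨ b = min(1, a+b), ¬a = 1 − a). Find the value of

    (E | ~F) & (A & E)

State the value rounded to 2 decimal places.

~F = 1 − 0.95 = 0.05
E | ~F = min(1, a+b) on (0.79, 0.05) = 0.84
A & E = max(0, a+b−1) on (0.42, 0.79) = 0.21
(E | ~F) & (A & E) = max(0, a+b−1) on (0.84, 0.21) = 0.05

0.05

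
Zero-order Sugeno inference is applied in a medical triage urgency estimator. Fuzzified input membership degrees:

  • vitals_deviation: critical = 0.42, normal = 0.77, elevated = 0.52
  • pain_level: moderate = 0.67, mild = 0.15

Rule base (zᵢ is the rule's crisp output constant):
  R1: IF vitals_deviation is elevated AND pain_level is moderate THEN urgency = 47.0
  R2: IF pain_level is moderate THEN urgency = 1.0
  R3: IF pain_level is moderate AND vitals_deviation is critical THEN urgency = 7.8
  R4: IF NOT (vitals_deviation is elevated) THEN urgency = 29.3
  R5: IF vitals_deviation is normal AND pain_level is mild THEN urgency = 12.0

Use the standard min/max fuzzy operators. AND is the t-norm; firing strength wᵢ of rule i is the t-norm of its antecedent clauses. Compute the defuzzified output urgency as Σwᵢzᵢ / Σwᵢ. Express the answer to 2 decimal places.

R1 (z=47.0): elevated=0.52, moderate=0.67; AND[min(a, b)] → w = 0.52
R2 (z=1.0): moderate=0.67 → w = 0.67
R3 (z=7.8): moderate=0.67, critical=0.42; AND[min(a, b)] → w = 0.42
R4 (z=29.3): ¬elevated=1−0.52=0.48 → w = 0.48
R5 (z=12.0): normal=0.77, mild=0.15; AND[min(a, b)] → w = 0.15
Weighted average = (0.52·47.0 + 0.67·1.0 + 0.42·7.8 + 0.48·29.3 + 0.15·12.0) / (0.52 + 0.67 + 0.42 + 0.48 + 0.15)
  = 44.2500 / 2.2400 = 19.75

19.75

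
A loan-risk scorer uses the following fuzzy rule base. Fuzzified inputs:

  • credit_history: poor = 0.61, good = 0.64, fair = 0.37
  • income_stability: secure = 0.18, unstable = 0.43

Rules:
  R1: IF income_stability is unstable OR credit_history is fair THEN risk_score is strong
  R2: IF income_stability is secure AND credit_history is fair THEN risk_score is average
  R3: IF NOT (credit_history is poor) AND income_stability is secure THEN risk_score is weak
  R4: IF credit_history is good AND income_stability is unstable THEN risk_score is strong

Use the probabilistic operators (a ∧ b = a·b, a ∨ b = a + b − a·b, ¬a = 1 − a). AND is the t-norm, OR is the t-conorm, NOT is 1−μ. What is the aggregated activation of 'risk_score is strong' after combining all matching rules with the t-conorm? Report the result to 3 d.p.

0.740

R1: unstable=0.43, fair=0.37; OR[a + b − a·b] → w = 0.6409
R2: secure=0.18, fair=0.37; AND[a·b] → w = 0.0666
R3: ¬poor=1−0.61=0.39, secure=0.18; AND[a·b] → w = 0.0702
R4: good=0.64, unstable=0.43; AND[a·b] → w = 0.2752
Rules with consequent 'strong': {R1, R4} → strengths 0.6409, 0.2752
Aggregate via t-conorm [a + b − a·b]: 0.7397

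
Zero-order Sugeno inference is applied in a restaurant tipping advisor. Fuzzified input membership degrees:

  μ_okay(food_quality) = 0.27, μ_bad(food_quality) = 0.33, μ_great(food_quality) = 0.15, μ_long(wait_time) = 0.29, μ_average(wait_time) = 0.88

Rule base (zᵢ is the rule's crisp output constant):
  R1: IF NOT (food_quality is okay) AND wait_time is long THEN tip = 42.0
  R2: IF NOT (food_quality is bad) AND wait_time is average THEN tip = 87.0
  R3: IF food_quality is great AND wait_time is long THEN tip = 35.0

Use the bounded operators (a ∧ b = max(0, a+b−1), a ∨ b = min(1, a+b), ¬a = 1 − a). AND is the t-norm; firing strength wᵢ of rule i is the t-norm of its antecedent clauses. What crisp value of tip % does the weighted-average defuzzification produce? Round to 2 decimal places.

R1 (z=42.0): ¬okay=1−0.27=0.73, long=0.29; AND[max(0, a+b−1)] → w = 0.02
R2 (z=87.0): ¬bad=1−0.33=0.67, average=0.88; AND[max(0, a+b−1)] → w = 0.55
R3 (z=35.0): great=0.15, long=0.29; AND[max(0, a+b−1)] → w = 0.00
Weighted average = (0.02·42.0 + 0.55·87.0 + 0.00·35.0) / (0.02 + 0.55 + 0.00)
  = 48.6900 / 0.5700 = 85.42

85.42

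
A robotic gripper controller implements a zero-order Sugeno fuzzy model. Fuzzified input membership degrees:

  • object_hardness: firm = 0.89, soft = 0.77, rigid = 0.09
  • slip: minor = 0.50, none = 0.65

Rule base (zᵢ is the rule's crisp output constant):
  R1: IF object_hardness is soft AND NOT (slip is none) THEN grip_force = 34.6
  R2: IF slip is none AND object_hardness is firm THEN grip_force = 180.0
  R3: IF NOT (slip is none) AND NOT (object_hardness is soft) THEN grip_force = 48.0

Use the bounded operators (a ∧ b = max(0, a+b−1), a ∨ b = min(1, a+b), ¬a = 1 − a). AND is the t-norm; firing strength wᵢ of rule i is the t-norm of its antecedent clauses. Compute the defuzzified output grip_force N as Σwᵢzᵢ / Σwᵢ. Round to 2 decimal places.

R1 (z=34.6): soft=0.77, ¬none=1−0.65=0.35; AND[max(0, a+b−1)] → w = 0.12
R2 (z=180.0): none=0.65, firm=0.89; AND[max(0, a+b−1)] → w = 0.54
R3 (z=48.0): ¬none=1−0.65=0.35, ¬soft=1−0.77=0.23; AND[max(0, a+b−1)] → w = 0.00
Weighted average = (0.12·34.6 + 0.54·180.0 + 0.00·48.0) / (0.12 + 0.54 + 0.00)
  = 101.3520 / 0.6600 = 153.56

153.56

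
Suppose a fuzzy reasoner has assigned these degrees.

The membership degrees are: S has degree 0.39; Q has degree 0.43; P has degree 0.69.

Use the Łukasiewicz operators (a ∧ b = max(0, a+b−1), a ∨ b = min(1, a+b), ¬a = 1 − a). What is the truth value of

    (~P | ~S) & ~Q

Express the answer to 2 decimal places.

0.49

~P = 1 − 0.69 = 0.31
~S = 1 − 0.39 = 0.61
~P | ~S = min(1, a+b) on (0.31, 0.61) = 0.92
~Q = 1 − 0.43 = 0.57
(~P | ~S) & ~Q = max(0, a+b−1) on (0.92, 0.57) = 0.49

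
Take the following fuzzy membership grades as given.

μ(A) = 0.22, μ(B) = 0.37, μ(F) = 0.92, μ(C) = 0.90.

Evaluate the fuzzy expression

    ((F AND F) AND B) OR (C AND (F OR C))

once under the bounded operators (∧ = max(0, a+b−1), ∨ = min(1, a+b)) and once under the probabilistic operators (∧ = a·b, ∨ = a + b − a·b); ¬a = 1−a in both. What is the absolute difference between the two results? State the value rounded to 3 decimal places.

0.074

Under bounded:
  F AND F = max(0, a+b−1) on (0.92, 0.92) = 0.84
  (F AND F) AND B = max(0, a+b−1) on (0.84, 0.37) = 0.21
  F OR C = min(1, a+b) on (0.92, 0.90) = 1.00
  C AND (F OR C) = max(0, a+b−1) on (0.90, 1.00) = 0.90
  ((F AND F) AND B) OR (C AND (F OR C)) = min(1, a+b) on (0.21, 0.90) = 1.00
  → value = 1.0000
Under probabilistic:
  F AND F = a·b on (0.9200, 0.9200) = 0.8464
  (F AND F) AND B = a·b on (0.8464, 0.3700) = 0.3132
  F OR C = a + b − a·b on (0.9200, 0.9000) = 0.9920
  C AND (F OR C) = a·b on (0.9000, 0.9920) = 0.8928
  ((F AND F) AND B) OR (C AND (F OR C)) = a + b − a·b on (0.3132, 0.8928) = 0.9264
  → value = 0.9264
|1.0000 − 0.9264| = 0.074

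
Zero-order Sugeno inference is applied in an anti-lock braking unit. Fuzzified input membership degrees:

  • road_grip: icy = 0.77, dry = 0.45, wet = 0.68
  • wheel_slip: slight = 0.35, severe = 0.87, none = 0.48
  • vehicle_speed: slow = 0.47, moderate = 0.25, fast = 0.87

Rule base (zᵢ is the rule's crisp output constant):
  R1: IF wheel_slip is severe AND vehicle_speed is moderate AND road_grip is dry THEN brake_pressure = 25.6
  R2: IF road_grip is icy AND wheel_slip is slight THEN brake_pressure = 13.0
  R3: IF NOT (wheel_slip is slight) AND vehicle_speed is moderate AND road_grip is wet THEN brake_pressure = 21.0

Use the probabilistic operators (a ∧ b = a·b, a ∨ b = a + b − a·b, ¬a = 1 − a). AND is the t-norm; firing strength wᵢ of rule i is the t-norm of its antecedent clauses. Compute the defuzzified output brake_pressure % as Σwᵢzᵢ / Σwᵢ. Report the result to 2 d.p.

17.43

R1 (z=25.6): severe=0.87, moderate=0.25, dry=0.45; AND[a·b] → w = 0.0979
R2 (z=13.0): icy=0.77, slight=0.35; AND[a·b] → w = 0.2695
R3 (z=21.0): ¬slight=1−0.35=0.65, moderate=0.25, wet=0.68; AND[a·b] → w = 0.1105
Weighted average = (0.0979·25.6 + 0.2695·13.0 + 0.1105·21.0) / (0.0979 + 0.2695 + 0.1105)
  = 8.3296 / 0.4779 = 17.43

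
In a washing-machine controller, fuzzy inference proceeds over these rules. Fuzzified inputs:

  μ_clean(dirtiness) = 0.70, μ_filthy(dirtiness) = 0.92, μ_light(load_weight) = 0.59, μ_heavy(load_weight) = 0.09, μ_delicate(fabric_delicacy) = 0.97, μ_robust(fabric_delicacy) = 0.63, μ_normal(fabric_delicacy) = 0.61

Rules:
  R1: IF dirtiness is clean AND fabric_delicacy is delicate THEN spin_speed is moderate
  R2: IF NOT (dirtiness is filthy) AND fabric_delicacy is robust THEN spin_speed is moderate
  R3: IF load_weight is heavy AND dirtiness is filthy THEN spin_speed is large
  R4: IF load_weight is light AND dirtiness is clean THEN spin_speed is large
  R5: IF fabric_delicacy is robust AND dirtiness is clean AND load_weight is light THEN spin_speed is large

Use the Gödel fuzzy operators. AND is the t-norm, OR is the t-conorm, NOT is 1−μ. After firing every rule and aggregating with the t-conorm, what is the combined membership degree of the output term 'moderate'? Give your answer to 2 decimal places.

R1: clean=0.70, delicate=0.97; AND[min(a, b)] → w = 0.70
R2: ¬filthy=1−0.92=0.08, robust=0.63; AND[min(a, b)] → w = 0.08
R3: heavy=0.09, filthy=0.92; AND[min(a, b)] → w = 0.09
R4: light=0.59, clean=0.70; AND[min(a, b)] → w = 0.59
R5: robust=0.63, clean=0.70, light=0.59; AND[min(a, b)] → w = 0.59
Rules with consequent 'moderate': {R1, R2} → strengths 0.70, 0.08
Aggregate via t-conorm [max(a, b)]: 0.70

0.70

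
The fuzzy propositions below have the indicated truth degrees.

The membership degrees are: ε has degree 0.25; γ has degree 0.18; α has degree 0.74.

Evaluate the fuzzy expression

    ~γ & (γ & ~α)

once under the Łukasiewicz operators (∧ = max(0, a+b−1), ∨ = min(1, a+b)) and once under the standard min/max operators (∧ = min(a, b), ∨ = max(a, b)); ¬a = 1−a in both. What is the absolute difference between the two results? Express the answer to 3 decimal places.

Under Łukasiewicz:
  ~γ = 1 − 0.18 = 0.82
  ~α = 1 − 0.74 = 0.26
  γ & ~α = max(0, a+b−1) on (0.18, 0.26) = 0.00
  ~γ & (γ & ~α) = max(0, a+b−1) on (0.82, 0.00) = 0.00
  → value = 0.0000
Under standard min/max:
  ~γ = 1 − 0.18 = 0.82
  ~α = 1 − 0.74 = 0.26
  γ & ~α = min(a, b) on (0.18, 0.26) = 0.18
  ~γ & (γ & ~α) = min(a, b) on (0.82, 0.18) = 0.18
  → value = 0.1800
|0.0000 − 0.1800| = 0.180

0.180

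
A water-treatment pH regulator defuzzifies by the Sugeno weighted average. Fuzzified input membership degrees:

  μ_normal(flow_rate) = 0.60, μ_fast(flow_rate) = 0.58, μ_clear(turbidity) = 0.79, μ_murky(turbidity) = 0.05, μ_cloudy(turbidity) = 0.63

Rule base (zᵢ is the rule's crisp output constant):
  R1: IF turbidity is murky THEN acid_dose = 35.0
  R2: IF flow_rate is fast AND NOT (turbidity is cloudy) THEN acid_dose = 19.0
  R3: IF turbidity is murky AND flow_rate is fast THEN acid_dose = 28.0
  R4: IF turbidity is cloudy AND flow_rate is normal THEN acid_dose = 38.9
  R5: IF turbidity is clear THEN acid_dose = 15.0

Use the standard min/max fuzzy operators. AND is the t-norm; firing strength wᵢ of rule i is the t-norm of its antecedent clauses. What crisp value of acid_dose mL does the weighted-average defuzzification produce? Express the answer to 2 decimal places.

R1 (z=35.0): murky=0.05 → w = 0.05
R2 (z=19.0): fast=0.58, ¬cloudy=1−0.63=0.37; AND[min(a, b)] → w = 0.37
R3 (z=28.0): murky=0.05, fast=0.58; AND[min(a, b)] → w = 0.05
R4 (z=38.9): cloudy=0.63, normal=0.60; AND[min(a, b)] → w = 0.60
R5 (z=15.0): clear=0.79 → w = 0.79
Weighted average = (0.05·35.0 + 0.37·19.0 + 0.05·28.0 + 0.60·38.9 + 0.79·15.0) / (0.05 + 0.37 + 0.05 + 0.60 + 0.79)
  = 45.3700 / 1.8600 = 24.39

24.39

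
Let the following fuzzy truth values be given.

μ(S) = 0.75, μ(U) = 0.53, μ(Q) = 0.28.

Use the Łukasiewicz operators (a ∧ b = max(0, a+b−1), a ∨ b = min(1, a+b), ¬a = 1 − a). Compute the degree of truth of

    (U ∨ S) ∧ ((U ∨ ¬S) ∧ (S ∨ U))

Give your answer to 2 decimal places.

0.78

U ∨ S = min(1, a+b) on (0.53, 0.75) = 1.00
¬S = 1 − 0.75 = 0.25
U ∨ ¬S = min(1, a+b) on (0.53, 0.25) = 0.78
S ∨ U = min(1, a+b) on (0.75, 0.53) = 1.00
(U ∨ ¬S) ∧ (S ∨ U) = max(0, a+b−1) on (0.78, 1.00) = 0.78
(U ∨ S) ∧ ((U ∨ ¬S) ∧ (S ∨ U)) = max(0, a+b−1) on (1.00, 0.78) = 0.78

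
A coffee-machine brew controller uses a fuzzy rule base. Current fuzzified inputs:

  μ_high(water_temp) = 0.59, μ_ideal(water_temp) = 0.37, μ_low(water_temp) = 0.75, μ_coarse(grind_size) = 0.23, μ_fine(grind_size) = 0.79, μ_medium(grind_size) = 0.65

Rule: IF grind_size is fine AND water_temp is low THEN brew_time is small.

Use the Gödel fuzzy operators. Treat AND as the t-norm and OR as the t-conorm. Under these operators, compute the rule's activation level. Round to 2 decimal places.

firing strength: fine=0.79, low=0.75; AND[min(a, b)] → w = 0.75

0.75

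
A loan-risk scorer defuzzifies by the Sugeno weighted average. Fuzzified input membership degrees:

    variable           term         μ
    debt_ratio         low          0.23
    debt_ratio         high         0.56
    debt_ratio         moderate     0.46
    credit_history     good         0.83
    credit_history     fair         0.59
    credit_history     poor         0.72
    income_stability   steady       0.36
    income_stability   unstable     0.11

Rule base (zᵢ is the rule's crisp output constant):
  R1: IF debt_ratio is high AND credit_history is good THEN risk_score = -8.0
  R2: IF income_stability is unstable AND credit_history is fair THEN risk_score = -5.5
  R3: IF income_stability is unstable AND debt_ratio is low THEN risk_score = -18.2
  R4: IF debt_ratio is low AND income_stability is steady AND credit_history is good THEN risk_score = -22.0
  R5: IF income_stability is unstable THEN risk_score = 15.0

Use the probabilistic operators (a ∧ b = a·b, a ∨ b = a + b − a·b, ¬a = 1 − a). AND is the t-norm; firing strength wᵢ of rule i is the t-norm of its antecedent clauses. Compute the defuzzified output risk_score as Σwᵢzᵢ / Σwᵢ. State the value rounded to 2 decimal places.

-5.99

R1 (z=-8.0): high=0.56, good=0.83; AND[a·b] → w = 0.4648
R2 (z=-5.5): unstable=0.11, fair=0.59; AND[a·b] → w = 0.0649
R3 (z=-18.2): unstable=0.11, low=0.23; AND[a·b] → w = 0.0253
R4 (z=-22.0): low=0.23, steady=0.36, good=0.83; AND[a·b] → w = 0.0687
R5 (z=15.0): unstable=0.11 → w = 0.1100
Weighted average = (0.4648·-8.0 + 0.0649·-5.5 + 0.0253·-18.2 + 0.0687·-22.0 + 0.1100·15.0) / (0.4648 + 0.0649 + 0.0253 + 0.0687 + 0.1100)
  = -4.3977 / 0.7337 = -5.99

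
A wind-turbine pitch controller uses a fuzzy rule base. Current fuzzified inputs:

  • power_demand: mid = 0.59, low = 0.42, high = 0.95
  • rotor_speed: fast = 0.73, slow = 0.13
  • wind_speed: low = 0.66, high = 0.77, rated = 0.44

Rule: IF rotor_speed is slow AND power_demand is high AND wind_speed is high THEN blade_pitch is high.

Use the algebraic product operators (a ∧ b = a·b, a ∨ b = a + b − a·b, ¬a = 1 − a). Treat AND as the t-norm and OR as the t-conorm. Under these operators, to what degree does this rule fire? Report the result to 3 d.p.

firing strength: slow=0.13, high=0.95, high=0.77; AND[a·b] → w = 0.0951

0.095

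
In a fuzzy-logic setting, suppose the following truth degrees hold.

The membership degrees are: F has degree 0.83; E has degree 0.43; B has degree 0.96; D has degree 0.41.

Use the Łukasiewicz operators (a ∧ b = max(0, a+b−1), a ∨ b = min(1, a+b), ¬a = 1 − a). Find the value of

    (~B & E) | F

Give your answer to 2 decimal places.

~B = 1 − 0.96 = 0.04
~B & E = max(0, a+b−1) on (0.04, 0.43) = 0.00
(~B & E) | F = min(1, a+b) on (0.00, 0.83) = 0.83

0.83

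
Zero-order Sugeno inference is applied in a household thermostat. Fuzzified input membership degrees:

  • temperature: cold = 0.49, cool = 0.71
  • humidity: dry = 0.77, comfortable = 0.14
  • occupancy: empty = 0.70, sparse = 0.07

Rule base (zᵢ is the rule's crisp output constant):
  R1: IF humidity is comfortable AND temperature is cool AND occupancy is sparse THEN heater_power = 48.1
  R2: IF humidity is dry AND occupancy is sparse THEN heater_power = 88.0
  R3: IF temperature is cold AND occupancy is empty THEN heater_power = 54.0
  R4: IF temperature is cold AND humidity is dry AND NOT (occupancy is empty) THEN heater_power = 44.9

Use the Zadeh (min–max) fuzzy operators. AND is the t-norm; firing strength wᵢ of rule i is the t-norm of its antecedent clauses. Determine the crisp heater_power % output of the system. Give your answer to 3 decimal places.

R1 (z=48.1): comfortable=0.14, cool=0.71, sparse=0.07; AND[min(a, b)] → w = 0.07
R2 (z=88.0): dry=0.77, sparse=0.07; AND[min(a, b)] → w = 0.07
R3 (z=54.0): cold=0.49, empty=0.70; AND[min(a, b)] → w = 0.49
R4 (z=44.9): cold=0.49, dry=0.77, ¬empty=1−0.70=0.30; AND[min(a, b)] → w = 0.30
Weighted average = (0.07·48.1 + 0.07·88.0 + 0.49·54.0 + 0.30·44.9) / (0.07 + 0.07 + 0.49 + 0.30)
  = 49.4570 / 0.9300 = 53.180

53.180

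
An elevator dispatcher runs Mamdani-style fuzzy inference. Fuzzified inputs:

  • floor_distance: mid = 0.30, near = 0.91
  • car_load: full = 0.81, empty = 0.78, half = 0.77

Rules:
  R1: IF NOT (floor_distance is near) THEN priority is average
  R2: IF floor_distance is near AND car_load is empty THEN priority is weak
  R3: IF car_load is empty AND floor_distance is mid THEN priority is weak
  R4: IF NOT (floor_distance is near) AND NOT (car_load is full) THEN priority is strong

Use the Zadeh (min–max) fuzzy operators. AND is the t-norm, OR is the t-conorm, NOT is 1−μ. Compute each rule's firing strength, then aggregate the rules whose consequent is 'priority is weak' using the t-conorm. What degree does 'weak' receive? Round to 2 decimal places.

R1: ¬near=1−0.91=0.09 → w = 0.09
R2: near=0.91, empty=0.78; AND[min(a, b)] → w = 0.78
R3: empty=0.78, mid=0.30; AND[min(a, b)] → w = 0.30
R4: ¬near=1−0.91=0.09, ¬full=1−0.81=0.19; AND[min(a, b)] → w = 0.09
Rules with consequent 'weak': {R2, R3} → strengths 0.78, 0.30
Aggregate via t-conorm [max(a, b)]: 0.78

0.78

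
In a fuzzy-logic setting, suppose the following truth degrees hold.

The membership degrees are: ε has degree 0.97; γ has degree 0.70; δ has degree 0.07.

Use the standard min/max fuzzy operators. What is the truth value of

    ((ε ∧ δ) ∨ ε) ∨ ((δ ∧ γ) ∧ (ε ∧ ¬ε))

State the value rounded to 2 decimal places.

ε ∧ δ = min(a, b) on (0.97, 0.07) = 0.07
(ε ∧ δ) ∨ ε = max(a, b) on (0.07, 0.97) = 0.97
δ ∧ γ = min(a, b) on (0.07, 0.70) = 0.07
¬ε = 1 − 0.97 = 0.03
ε ∧ ¬ε = min(a, b) on (0.97, 0.03) = 0.03
(δ ∧ γ) ∧ (ε ∧ ¬ε) = min(a, b) on (0.07, 0.03) = 0.03
((ε ∧ δ) ∨ ε) ∨ ((δ ∧ γ) ∧ (ε ∧ ¬ε)) = max(a, b) on (0.97, 0.03) = 0.97

0.97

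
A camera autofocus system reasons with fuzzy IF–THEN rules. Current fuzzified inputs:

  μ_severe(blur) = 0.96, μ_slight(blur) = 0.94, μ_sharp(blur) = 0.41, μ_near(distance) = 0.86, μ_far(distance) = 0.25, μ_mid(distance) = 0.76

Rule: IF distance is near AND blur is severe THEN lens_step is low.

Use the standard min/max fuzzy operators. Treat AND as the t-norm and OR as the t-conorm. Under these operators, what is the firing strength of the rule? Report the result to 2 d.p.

firing strength: near=0.86, severe=0.96; AND[min(a, b)] → w = 0.86

0.86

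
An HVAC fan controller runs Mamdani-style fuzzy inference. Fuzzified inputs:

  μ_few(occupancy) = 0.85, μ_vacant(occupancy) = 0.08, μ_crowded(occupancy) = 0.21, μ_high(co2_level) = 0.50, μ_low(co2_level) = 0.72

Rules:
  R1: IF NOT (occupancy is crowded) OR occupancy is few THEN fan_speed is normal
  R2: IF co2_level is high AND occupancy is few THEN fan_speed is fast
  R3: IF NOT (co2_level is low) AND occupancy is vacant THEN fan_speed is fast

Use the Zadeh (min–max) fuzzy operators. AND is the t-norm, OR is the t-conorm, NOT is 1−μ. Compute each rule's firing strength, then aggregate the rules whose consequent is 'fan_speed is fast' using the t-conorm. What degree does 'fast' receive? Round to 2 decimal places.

R1: ¬crowded=1−0.21=0.79, few=0.85; OR[max(a, b)] → w = 0.85
R2: high=0.50, few=0.85; AND[min(a, b)] → w = 0.50
R3: ¬low=1−0.72=0.28, vacant=0.08; AND[min(a, b)] → w = 0.08
Rules with consequent 'fast': {R2, R3} → strengths 0.50, 0.08
Aggregate via t-conorm [max(a, b)]: 0.50

0.50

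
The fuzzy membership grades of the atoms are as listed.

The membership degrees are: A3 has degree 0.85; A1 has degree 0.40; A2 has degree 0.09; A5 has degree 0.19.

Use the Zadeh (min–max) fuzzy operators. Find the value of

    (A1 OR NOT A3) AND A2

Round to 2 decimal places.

NOT A3 = 1 − 0.85 = 0.15
A1 OR NOT A3 = max(a, b) on (0.40, 0.15) = 0.40
(A1 OR NOT A3) AND A2 = min(a, b) on (0.40, 0.09) = 0.09

0.09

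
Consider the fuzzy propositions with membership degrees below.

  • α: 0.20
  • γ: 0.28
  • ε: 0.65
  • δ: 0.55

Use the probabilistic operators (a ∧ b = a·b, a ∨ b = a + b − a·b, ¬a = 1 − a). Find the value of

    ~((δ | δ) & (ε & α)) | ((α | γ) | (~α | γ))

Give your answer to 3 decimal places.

δ | δ = a + b − a·b on (0.5500, 0.5500) = 0.7975
ε & α = a·b on (0.6500, 0.2000) = 0.1300
(δ | δ) & (ε & α) = a·b on (0.7975, 0.1300) = 0.1037
~((δ | δ) & (ε & α)) = 1 − 0.1037 = 0.8963
α | γ = a + b − a·b on (0.2000, 0.2800) = 0.4240
~α = 1 − 0.2000 = 0.8000
~α | γ = a + b − a·b on (0.8000, 0.2800) = 0.8560
(α | γ) | (~α | γ) = a + b − a·b on (0.4240, 0.8560) = 0.9171
~((δ | δ) & (ε & α)) | ((α | γ) | (~α | γ)) = a + b − a·b on (0.8963, 0.9171) = 0.9914

0.991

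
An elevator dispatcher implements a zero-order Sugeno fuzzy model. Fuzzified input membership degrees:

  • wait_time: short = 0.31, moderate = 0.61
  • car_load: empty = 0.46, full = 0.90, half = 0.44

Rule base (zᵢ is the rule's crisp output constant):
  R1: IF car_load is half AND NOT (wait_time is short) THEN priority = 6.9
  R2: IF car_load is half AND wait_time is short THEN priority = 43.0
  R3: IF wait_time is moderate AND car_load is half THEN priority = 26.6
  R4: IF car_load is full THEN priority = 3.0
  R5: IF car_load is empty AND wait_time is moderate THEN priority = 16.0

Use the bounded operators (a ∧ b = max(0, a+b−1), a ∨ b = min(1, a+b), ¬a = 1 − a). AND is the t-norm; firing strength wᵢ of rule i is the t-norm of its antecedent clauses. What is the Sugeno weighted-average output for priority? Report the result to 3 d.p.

5.258

R1 (z=6.9): half=0.44, ¬short=1−0.31=0.69; AND[max(0, a+b−1)] → w = 0.13
R2 (z=43.0): half=0.44, short=0.31; AND[max(0, a+b−1)] → w = 0.00
R3 (z=26.6): moderate=0.61, half=0.44; AND[max(0, a+b−1)] → w = 0.05
R4 (z=3.0): full=0.90 → w = 0.90
R5 (z=16.0): empty=0.46, moderate=0.61; AND[max(0, a+b−1)] → w = 0.07
Weighted average = (0.13·6.9 + 0.00·43.0 + 0.05·26.6 + 0.90·3.0 + 0.07·16.0) / (0.13 + 0.00 + 0.05 + 0.90 + 0.07)
  = 6.0470 / 1.1500 = 5.258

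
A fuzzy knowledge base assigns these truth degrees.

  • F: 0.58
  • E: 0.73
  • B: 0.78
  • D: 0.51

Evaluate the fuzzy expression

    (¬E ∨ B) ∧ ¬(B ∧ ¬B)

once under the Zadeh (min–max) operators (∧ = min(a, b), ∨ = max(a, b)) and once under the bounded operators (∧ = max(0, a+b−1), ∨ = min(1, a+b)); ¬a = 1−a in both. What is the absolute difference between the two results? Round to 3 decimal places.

0.220

Under Zadeh (min–max):
  ¬E = 1 − 0.73 = 0.27
  ¬E ∨ B = max(a, b) on (0.27, 0.78) = 0.78
  ¬B = 1 − 0.78 = 0.22
  B ∧ ¬B = min(a, b) on (0.78, 0.22) = 0.22
  ¬(B ∧ ¬B) = 1 − 0.22 = 0.78
  (¬E ∨ B) ∧ ¬(B ∧ ¬B) = min(a, b) on (0.78, 0.78) = 0.78
  → value = 0.7800
Under bounded:
  ¬E = 1 − 0.73 = 0.27
  ¬E ∨ B = min(1, a+b) on (0.27, 0.78) = 1.00
  ¬B = 1 − 0.78 = 0.22
  B ∧ ¬B = max(0, a+b−1) on (0.78, 0.22) = 0.00
  ¬(B ∧ ¬B) = 1 − 0.00 = 1.00
  (¬E ∨ B) ∧ ¬(B ∧ ¬B) = max(0, a+b−1) on (1.00, 1.00) = 1.00
  → value = 1.0000
|0.7800 − 1.0000| = 0.220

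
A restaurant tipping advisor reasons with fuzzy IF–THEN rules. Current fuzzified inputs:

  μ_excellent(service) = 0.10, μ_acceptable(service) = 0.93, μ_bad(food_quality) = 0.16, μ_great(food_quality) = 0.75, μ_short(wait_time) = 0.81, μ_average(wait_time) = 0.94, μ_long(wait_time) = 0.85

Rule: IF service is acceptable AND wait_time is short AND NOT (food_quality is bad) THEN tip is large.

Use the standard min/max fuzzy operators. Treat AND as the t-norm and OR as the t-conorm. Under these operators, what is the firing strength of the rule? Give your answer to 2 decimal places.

0.81

firing strength: acceptable=0.93, short=0.81, ¬bad=1−0.16=0.84; AND[min(a, b)] → w = 0.81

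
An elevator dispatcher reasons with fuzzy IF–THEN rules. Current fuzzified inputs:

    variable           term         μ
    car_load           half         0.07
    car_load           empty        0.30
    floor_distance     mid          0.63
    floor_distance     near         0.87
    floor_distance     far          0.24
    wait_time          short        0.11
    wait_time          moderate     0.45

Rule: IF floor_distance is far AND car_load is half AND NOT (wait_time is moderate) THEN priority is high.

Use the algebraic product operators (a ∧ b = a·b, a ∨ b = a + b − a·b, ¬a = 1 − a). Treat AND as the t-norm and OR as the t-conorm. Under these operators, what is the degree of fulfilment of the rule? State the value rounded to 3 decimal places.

firing strength: far=0.24, half=0.07, ¬moderate=1−0.45=0.55; AND[a·b] → w = 0.0092

0.009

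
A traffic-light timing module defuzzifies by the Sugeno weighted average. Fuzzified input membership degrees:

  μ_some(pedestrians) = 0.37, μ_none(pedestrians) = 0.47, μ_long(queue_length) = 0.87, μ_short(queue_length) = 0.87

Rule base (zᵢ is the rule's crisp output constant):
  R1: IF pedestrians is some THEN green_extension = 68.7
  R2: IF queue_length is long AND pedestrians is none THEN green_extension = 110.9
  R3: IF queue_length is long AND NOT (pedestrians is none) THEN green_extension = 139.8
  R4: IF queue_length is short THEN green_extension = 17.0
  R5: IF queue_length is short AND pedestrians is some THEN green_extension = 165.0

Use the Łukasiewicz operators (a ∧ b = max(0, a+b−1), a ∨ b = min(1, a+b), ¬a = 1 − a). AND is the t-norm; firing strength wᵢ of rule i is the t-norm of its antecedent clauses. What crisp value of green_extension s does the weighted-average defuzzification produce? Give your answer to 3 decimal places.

78.124

R1 (z=68.7): some=0.37 → w = 0.37
R2 (z=110.9): long=0.87, none=0.47; AND[max(0, a+b−1)] → w = 0.34
R3 (z=139.8): long=0.87, ¬none=1−0.47=0.53; AND[max(0, a+b−1)] → w = 0.40
R4 (z=17.0): short=0.87 → w = 0.87
R5 (z=165.0): short=0.87, some=0.37; AND[max(0, a+b−1)] → w = 0.24
Weighted average = (0.37·68.7 + 0.34·110.9 + 0.40·139.8 + 0.87·17.0 + 0.24·165.0) / (0.37 + 0.34 + 0.40 + 0.87 + 0.24)
  = 173.4350 / 2.2200 = 78.124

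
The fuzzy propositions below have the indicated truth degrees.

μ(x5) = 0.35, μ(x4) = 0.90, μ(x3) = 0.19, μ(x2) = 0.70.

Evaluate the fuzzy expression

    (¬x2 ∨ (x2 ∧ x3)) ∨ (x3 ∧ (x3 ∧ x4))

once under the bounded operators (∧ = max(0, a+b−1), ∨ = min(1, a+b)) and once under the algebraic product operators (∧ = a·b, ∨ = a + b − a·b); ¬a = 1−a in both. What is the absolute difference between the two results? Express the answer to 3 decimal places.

0.113

Under bounded:
  ¬x2 = 1 − 0.70 = 0.30
  x2 ∧ x3 = max(0, a+b−1) on (0.70, 0.19) = 0.00
  ¬x2 ∨ (x2 ∧ x3) = min(1, a+b) on (0.30, 0.00) = 0.30
  x3 ∧ x4 = max(0, a+b−1) on (0.19, 0.90) = 0.09
  x3 ∧ (x3 ∧ x4) = max(0, a+b−1) on (0.19, 0.09) = 0.00
  (¬x2 ∨ (x2 ∧ x3)) ∨ (x3 ∧ (x3 ∧ x4)) = min(1, a+b) on (0.30, 0.00) = 0.30
  → value = 0.3000
Under algebraic product:
  ¬x2 = 1 − 0.7000 = 0.3000
  x2 ∧ x3 = a·b on (0.7000, 0.1900) = 0.1330
  ¬x2 ∨ (x2 ∧ x3) = a + b − a·b on (0.3000, 0.1330) = 0.3931
  x3 ∧ x4 = a·b on (0.1900, 0.9000) = 0.1710
  x3 ∧ (x3 ∧ x4) = a·b on (0.1900, 0.1710) = 0.0325
  (¬x2 ∨ (x2 ∧ x3)) ∨ (x3 ∧ (x3 ∧ x4)) = a + b − a·b on (0.3931, 0.0325) = 0.4128
  → value = 0.4128
|0.3000 − 0.4128| = 0.113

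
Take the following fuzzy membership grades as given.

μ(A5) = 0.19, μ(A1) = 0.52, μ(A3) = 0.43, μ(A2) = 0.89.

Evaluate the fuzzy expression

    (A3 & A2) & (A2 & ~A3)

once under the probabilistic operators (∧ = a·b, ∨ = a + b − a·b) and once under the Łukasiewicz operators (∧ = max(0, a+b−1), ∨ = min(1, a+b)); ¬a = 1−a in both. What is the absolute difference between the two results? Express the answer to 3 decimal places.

Under probabilistic:
  A3 & A2 = a·b on (0.4300, 0.8900) = 0.3827
  ~A3 = 1 − 0.4300 = 0.5700
  A2 & ~A3 = a·b on (0.8900, 0.5700) = 0.5073
  (A3 & A2) & (A2 & ~A3) = a·b on (0.3827, 0.5073) = 0.1941
  → value = 0.1941
Under Łukasiewicz:
  A3 & A2 = max(0, a+b−1) on (0.43, 0.89) = 0.32
  ~A3 = 1 − 0.43 = 0.57
  A2 & ~A3 = max(0, a+b−1) on (0.89, 0.57) = 0.46
  (A3 & A2) & (A2 & ~A3) = max(0, a+b−1) on (0.32, 0.46) = 0.00
  → value = 0.0000
|0.1941 − 0.0000| = 0.194

0.194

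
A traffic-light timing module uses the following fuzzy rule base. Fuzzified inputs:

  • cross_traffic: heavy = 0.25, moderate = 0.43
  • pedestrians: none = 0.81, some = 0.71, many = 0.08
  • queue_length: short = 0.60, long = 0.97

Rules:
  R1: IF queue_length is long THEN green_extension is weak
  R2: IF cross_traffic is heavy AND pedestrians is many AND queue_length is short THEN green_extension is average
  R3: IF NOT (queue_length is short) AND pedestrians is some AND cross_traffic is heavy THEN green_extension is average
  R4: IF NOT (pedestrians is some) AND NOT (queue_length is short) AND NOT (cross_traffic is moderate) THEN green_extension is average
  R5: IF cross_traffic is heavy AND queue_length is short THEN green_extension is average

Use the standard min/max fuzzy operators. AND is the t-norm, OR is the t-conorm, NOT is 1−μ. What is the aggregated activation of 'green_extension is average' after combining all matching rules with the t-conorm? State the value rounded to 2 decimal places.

0.29

R1: long=0.97 → w = 0.97
R2: heavy=0.25, many=0.08, short=0.60; AND[min(a, b)] → w = 0.08
R3: ¬short=1−0.60=0.40, some=0.71, heavy=0.25; AND[min(a, b)] → w = 0.25
R4: ¬some=1−0.71=0.29, ¬short=1−0.60=0.40, ¬moderate=1−0.43=0.57; AND[min(a, b)] → w = 0.29
R5: heavy=0.25, short=0.60; AND[min(a, b)] → w = 0.25
Rules with consequent 'average': {R2, R3, R4, R5} → strengths 0.08, 0.25, 0.29, 0.25
Aggregate via t-conorm [max(a, b)]: 0.29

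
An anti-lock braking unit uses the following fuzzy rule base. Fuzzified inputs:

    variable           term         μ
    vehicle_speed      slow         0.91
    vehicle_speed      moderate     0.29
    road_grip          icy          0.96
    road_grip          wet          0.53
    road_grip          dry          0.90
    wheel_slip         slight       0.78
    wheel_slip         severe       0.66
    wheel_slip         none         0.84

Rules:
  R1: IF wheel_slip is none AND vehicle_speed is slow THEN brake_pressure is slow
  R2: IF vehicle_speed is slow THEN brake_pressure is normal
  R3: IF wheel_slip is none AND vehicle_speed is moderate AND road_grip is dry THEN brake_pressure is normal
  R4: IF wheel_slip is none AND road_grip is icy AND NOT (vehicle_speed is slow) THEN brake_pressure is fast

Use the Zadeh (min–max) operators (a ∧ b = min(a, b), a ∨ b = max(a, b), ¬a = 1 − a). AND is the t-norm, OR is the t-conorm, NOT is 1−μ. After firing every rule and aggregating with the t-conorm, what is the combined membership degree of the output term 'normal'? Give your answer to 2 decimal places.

0.91

R1: none=0.84, slow=0.91; AND[min(a, b)] → w = 0.84
R2: slow=0.91 → w = 0.91
R3: none=0.84, moderate=0.29, dry=0.90; AND[min(a, b)] → w = 0.29
R4: none=0.84, icy=0.96, ¬slow=1−0.91=0.09; AND[min(a, b)] → w = 0.09
Rules with consequent 'normal': {R2, R3} → strengths 0.91, 0.29
Aggregate via t-conorm [max(a, b)]: 0.91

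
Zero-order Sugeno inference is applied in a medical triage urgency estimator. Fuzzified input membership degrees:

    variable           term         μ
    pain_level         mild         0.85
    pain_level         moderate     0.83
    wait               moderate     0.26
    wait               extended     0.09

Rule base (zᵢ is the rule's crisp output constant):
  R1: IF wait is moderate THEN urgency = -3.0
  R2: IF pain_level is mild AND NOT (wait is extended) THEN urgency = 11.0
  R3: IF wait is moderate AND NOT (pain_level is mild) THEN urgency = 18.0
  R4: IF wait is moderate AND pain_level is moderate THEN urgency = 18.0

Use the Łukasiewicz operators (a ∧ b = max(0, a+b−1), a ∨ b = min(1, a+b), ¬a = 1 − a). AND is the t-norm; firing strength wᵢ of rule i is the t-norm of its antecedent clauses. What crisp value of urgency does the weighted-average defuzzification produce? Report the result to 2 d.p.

R1 (z=-3.0): moderate=0.26 → w = 0.26
R2 (z=11.0): mild=0.85, ¬extended=1−0.09=0.91; AND[max(0, a+b−1)] → w = 0.76
R3 (z=18.0): moderate=0.26, ¬mild=1−0.85=0.15; AND[max(0, a+b−1)] → w = 0.00
R4 (z=18.0): moderate=0.26, moderate=0.83; AND[max(0, a+b−1)] → w = 0.09
Weighted average = (0.26·-3.0 + 0.76·11.0 + 0.00·18.0 + 0.09·18.0) / (0.26 + 0.76 + 0.00 + 0.09)
  = 9.2000 / 1.1100 = 8.29

8.29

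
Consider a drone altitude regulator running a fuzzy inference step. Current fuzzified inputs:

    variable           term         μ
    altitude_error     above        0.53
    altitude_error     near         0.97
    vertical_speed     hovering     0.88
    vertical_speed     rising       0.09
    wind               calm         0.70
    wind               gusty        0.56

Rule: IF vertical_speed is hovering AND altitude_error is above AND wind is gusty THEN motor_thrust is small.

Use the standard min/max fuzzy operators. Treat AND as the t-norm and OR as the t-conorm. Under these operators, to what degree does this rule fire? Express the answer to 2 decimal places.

0.53

firing strength: hovering=0.88, above=0.53, gusty=0.56; AND[min(a, b)] → w = 0.53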